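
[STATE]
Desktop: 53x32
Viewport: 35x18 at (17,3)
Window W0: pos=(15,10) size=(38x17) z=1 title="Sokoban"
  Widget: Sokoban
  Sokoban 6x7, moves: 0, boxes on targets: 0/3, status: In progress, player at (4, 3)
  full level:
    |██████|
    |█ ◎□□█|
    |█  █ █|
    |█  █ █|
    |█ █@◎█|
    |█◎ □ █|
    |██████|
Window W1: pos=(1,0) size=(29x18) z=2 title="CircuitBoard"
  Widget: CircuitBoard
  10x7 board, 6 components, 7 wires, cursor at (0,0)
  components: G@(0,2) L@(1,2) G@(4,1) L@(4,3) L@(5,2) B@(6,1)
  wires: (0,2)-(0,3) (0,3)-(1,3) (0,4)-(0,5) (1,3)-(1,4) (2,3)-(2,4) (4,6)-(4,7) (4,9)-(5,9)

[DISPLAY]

6 7 8 9     ┃                      
 ·   · ─ ·  ┃                      
 │          ┃                      
 · ─ ·      ┃                      
            ┃                      
 · ─ ·      ┃                      
            ┃                      
            ┃━━━━━━━━━━━━━━━━━━━━━━
            ┃                      
 L          ┃──────────────────────
            ┃                      
            ┃                      
            ┃                      
            ┃                      
━━━━━━━━━━━━┛                      
◎ □ █                              
█████                              
oves: 0  0/3                       


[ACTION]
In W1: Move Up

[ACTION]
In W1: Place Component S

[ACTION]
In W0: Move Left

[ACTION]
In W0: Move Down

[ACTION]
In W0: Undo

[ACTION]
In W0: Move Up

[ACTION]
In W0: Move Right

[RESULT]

6 7 8 9     ┃                      
 ·   · ─ ·  ┃                      
 │          ┃                      
 · ─ ·      ┃                      
            ┃                      
 · ─ ·      ┃                      
            ┃                      
            ┃━━━━━━━━━━━━━━━━━━━━━━
            ┃                      
 L          ┃──────────────────────
            ┃                      
            ┃                      
            ┃                      
            ┃                      
━━━━━━━━━━━━┛                      
◎ □ █                              
█████                              
oves: 1  0/3                       


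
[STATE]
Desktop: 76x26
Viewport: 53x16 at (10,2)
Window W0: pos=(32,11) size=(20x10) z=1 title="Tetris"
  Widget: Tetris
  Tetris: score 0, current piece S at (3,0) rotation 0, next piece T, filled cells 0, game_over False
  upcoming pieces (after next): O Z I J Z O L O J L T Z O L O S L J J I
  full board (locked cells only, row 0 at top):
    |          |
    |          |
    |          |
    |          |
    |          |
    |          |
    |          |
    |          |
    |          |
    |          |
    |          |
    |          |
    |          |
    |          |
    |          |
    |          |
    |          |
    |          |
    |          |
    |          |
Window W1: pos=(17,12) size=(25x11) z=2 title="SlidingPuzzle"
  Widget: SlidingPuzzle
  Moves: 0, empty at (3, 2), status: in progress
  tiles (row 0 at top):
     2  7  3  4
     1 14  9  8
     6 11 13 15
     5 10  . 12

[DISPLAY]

                                                     
                                                     
                                                     
                                                     
                                                     
                                                     
                                                     
                                                     
                                                     
                      ┏━━━━━━━━━━━━━━━━━━┓           
       ┏━━━━━━━━━━━━━━━━━━━━━━━┓         ┃           
       ┃ SlidingPuzzle         ┃─────────┨           
       ┠───────────────────────┨         ┃           
       ┃┌────┬────┬────┬────┐  ┃         ┃           
       ┃│  2 │  7 │  3 │  4 │  ┃         ┃           
       ┃├────┼────┼────┼────┤  ┃         ┃           


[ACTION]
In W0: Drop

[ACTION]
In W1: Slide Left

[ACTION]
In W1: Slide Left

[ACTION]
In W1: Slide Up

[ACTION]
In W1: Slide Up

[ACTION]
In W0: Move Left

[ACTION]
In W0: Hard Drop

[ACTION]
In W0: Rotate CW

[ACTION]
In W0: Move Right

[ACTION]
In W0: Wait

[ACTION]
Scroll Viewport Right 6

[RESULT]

                                                     
                                                     
                                                     
                                                     
                                                     
                                                     
                                                     
                                                     
                                                     
                ┏━━━━━━━━━━━━━━━━━━┓                 
 ┏━━━━━━━━━━━━━━━━━━━━━━━┓         ┃                 
 ┃ SlidingPuzzle         ┃─────────┨                 
 ┠───────────────────────┨         ┃                 
 ┃┌────┬────┬────┬────┐  ┃         ┃                 
 ┃│  2 │  7 │  3 │  4 │  ┃         ┃                 
 ┃├────┼────┼────┼────┤  ┃         ┃                 


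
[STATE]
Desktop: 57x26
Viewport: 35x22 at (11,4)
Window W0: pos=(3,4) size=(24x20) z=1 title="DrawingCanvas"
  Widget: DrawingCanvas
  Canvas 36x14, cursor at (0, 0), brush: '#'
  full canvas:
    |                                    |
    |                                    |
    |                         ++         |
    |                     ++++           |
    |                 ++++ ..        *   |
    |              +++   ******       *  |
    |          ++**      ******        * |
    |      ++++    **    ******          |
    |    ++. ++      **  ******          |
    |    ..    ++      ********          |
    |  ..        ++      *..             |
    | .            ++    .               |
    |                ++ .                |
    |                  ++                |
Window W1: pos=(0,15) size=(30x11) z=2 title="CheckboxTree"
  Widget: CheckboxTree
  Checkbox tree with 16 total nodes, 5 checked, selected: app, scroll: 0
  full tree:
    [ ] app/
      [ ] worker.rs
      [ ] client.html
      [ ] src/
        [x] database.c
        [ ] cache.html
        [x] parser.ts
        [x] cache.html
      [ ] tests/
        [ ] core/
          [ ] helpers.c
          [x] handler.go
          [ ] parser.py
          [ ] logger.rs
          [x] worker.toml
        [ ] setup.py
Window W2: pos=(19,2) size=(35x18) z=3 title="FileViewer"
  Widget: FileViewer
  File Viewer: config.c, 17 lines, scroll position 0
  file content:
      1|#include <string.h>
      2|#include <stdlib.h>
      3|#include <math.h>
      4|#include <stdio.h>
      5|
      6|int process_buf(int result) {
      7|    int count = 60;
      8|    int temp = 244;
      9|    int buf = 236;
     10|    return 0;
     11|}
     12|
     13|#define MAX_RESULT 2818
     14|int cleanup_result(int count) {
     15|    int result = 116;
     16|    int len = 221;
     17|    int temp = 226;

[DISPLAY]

━━━━━━━━┠──────────────────────────
gCanvas ┃#include <string.h>       
────────┃#include <stdlib.h>       
        ┃#include <math.h>         
        ┃#include <stdio.h>        
        ┃                          
        ┃int process_buf(int result
        ┃    int count = 60;       
       +┃    int temp = 244;       
   ++** ┃    int buf = 236;        
+++    *┃    return 0;             
━━━━━━━━┃}                         
ree     ┃                          
────────┃#define MAX_RESULT 2818   
        ┃int cleanup_result(int cou
ker.rs  ┗━━━━━━━━━━━━━━━━━━━━━━━━━━
ent.html          ┃                
/                 ┃                
atabase.c         ┃                
ache.html         ┃                
arser.ts          ┃                
━━━━━━━━━━━━━━━━━━┛                


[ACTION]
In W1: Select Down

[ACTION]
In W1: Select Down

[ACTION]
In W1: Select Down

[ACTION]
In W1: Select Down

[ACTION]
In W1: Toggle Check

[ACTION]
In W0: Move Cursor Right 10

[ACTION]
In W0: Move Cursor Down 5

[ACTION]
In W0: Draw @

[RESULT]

━━━━━━━━┠──────────────────────────
gCanvas ┃#include <string.h>       
────────┃#include <stdlib.h>       
        ┃#include <math.h>         
        ┃#include <stdio.h>        
        ┃                          
        ┃int process_buf(int result
        ┃    int count = 60;       
   @   +┃    int temp = 244;       
   ++** ┃    int buf = 236;        
+++    *┃    return 0;             
━━━━━━━━┃}                         
ree     ┃                          
────────┃#define MAX_RESULT 2818   
        ┃int cleanup_result(int cou
ker.rs  ┗━━━━━━━━━━━━━━━━━━━━━━━━━━
ent.html          ┃                
/                 ┃                
atabase.c         ┃                
ache.html         ┃                
arser.ts          ┃                
━━━━━━━━━━━━━━━━━━┛                


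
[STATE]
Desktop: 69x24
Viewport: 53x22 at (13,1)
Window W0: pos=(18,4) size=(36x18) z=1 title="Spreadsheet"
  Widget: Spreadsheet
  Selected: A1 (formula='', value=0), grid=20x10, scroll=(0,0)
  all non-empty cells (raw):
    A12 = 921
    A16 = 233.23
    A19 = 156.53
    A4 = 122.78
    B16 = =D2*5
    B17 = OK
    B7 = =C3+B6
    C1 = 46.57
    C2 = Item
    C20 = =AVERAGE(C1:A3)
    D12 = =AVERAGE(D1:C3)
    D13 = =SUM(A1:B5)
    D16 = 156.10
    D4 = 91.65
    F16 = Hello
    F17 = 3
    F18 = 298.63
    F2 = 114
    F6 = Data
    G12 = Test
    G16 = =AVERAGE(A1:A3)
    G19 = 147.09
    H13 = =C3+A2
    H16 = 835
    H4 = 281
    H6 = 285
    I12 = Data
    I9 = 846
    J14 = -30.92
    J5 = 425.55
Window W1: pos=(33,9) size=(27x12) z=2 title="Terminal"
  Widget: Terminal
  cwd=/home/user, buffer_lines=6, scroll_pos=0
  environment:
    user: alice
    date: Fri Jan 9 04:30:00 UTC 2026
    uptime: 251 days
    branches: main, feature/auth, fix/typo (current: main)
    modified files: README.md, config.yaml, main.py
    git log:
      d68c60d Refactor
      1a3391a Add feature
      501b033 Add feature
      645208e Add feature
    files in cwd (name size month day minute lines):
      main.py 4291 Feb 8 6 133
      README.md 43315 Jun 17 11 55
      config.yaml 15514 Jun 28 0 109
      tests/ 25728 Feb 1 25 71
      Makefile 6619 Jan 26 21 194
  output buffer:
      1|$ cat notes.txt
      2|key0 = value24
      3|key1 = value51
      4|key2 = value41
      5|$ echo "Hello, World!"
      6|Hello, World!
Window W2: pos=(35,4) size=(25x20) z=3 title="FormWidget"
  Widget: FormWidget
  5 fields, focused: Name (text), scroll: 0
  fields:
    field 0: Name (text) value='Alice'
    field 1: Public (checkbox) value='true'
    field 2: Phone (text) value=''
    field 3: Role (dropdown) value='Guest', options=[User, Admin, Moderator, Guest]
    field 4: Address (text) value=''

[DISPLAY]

                                                     
                                                     
                                                     
     ┏━━━━━━━━━━━━━━━━┏━━━━━━━━━━━━━━━━━━━━━━━┓      
     ┃ Spreadsheet    ┃ FormWidget            ┃      
     ┠────────────────┠───────────────────────┨      
     ┃A1:             ┃> Name:       [Alice  ]┃      
     ┃       A       B┃  Public:     [x]      ┃      
     ┃--------------┏━┃  Phone:      [       ]┃      
     ┃  1      [0]  ┃ ┃  Role:       [Guest ▼]┃      
     ┃  2        0  ┠─┃  Address:    [       ]┃      
     ┃  3        0  ┃$┃                       ┃      
     ┃  4   122.78  ┃k┃                       ┃      
     ┃  5        0  ┃k┃                       ┃      
     ┃  6        0  ┃k┃                       ┃      
     ┃  7        0  ┃$┃                       ┃      
     ┃  8        0  ┃H┃                       ┃      
     ┃  9        0  ┃$┃                       ┃      
     ┃ 10        0  ┃ ┃                       ┃      
     ┃ 11        0  ┗━┃                       ┃      
     ┗━━━━━━━━━━━━━━━━┃                       ┃      
                      ┃                       ┃      


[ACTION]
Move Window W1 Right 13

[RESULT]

                                                     
                                                     
                                                     
     ┏━━━━━━━━━━━━━━━━┏━━━━━━━━━━━━━━━━━━━━━━━┓      
     ┃ Spreadsheet    ┃ FormWidget            ┃      
     ┠────────────────┠───────────────────────┨      
     ┃A1:             ┃> Name:       [Alice  ]┃      
     ┃       A       B┃  Public:     [x]      ┃      
     ┃----------------┃  Phone:      [       ]┃━━━━━━
     ┃  1      [0]    ┃  Role:       [Guest ▼]┃      
     ┃  2        0    ┃  Address:    [       ]┃──────
     ┃  3        0    ┃                       ┃      
     ┃  4   122.78    ┃                       ┃      
     ┃  5        0    ┃                       ┃      
     ┃  6        0    ┃                       ┃      
     ┃  7        0    ┃                       ┃rld!" 
     ┃  8        0    ┃                       ┃      
     ┃  9        0    ┃                       ┃      
     ┃ 10        0    ┃                       ┃      
     ┃ 11        0    ┃                       ┃━━━━━━
     ┗━━━━━━━━━━━━━━━━┃                       ┃      
                      ┃                       ┃      


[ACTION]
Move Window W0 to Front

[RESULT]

                                                     
                                                     
                                                     
     ┏━━━━━━━━━━━━━━━━━━━━━━━━━━━━━━━━━━┓━━━━━┓      
     ┃ Spreadsheet                      ┃     ┃      
     ┠──────────────────────────────────┨─────┨      
     ┃A1:                               ┃ce  ]┃      
     ┃       A       B       C       D  ┃     ┃      
     ┃----------------------------------┃    ]┃━━━━━━
     ┃  1      [0]       0   46.57      ┃st ▼]┃      
     ┃  2        0       0Item          ┃    ]┃──────
     ┃  3        0       0       0      ┃     ┃      
     ┃  4   122.78       0       0   91.┃     ┃      
     ┃  5        0       0       0      ┃     ┃      
     ┃  6        0       0       0      ┃     ┃      
     ┃  7        0       0       0      ┃     ┃rld!" 
     ┃  8        0       0       0      ┃     ┃      
     ┃  9        0       0       0      ┃     ┃      
     ┃ 10        0       0       0      ┃     ┃      
     ┃ 11        0       0       0      ┃     ┃━━━━━━
     ┗━━━━━━━━━━━━━━━━━━━━━━━━━━━━━━━━━━┛     ┃      
                      ┃                       ┃      


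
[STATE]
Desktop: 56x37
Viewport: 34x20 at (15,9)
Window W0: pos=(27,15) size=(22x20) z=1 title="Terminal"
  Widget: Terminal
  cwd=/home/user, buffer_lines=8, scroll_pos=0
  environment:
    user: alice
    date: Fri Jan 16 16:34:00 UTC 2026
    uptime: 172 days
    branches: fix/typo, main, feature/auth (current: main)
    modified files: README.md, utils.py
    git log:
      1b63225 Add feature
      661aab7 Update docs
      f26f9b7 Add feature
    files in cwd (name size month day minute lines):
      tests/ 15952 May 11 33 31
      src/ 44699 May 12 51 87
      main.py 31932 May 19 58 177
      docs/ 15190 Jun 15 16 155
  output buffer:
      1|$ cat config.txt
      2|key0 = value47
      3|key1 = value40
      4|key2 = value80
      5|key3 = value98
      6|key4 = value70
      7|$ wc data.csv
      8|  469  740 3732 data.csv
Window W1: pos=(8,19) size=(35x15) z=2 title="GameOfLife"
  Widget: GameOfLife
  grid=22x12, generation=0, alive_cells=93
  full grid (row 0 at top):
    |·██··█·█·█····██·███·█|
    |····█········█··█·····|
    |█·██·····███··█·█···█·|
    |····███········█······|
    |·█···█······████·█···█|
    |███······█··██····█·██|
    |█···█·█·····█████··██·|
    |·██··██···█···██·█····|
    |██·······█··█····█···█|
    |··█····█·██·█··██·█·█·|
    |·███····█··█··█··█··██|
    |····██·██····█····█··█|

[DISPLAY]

                                  
                                  
                                  
                                  
                                  
                                  
            ┏━━━━━━━━━━━━━━━━━━━━┓
            ┃ Terminal           ┃
            ┠────────────────────┨
            ┃$ cat config.txt    ┃
━━━━━━━━━━━━━━━━━━━━━━━━━━━┓     ┃
fLife                      ┃     ┃
───────────────────────────┨     ┃
                           ┃     ┃
·······█··█·····           ┃     ┃
···███··█·█···█·           ┃     ┃
█········█······           ┃ data┃
······████·█···█           ┃     ┃
···█··██····█·██           ┃     ┃
█·····█████··██·           ┃     ┃


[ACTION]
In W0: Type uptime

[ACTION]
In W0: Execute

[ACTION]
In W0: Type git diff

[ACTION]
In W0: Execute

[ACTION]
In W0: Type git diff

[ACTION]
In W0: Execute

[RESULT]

                                  
                                  
                                  
                                  
                                  
                                  
            ┏━━━━━━━━━━━━━━━━━━━━┓
            ┃ Terminal           ┃
            ┠────────────────────┨
            ┃ 10:00  up 172 days ┃
━━━━━━━━━━━━━━━━━━━━━━━━━━━┓     ┃
fLife                      ┃in.py┃
───────────────────────────┨     ┃
                           ┃     ┃
·······█··█·····           ┃     ┃
···███··█·█···█·           ┃     ┃
█········█······           ┃     ┃
······████·█···█           ┃     ┃
···█··██····█·██           ┃in.py┃
█·····█████··██·           ┃     ┃


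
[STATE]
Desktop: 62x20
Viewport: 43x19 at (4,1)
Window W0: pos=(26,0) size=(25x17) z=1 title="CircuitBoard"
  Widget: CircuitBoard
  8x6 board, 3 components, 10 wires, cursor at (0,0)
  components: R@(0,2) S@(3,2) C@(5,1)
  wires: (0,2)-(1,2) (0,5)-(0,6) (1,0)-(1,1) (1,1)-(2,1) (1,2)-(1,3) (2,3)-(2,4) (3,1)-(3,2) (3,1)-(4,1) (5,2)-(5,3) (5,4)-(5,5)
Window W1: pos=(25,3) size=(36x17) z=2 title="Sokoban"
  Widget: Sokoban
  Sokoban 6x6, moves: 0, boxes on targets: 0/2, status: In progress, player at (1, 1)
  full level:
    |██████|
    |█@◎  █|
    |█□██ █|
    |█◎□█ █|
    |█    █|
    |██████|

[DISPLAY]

                      ┃ CircuitBoard       
                      ┠────────────────────
                     ┏━━━━━━━━━━━━━━━━━━━━━
                     ┃ Sokoban             
                     ┠─────────────────────
                     ┃██████               
                     ┃█@◎  █               
                     ┃█□██ █               
                     ┃█◎□█ █               
                     ┃█    █               
                     ┃██████               
                     ┃Moves: 0  0/2        
                     ┃                     
                     ┃                     
                     ┃                     
                     ┃                     
                     ┃                     
                     ┃                     
                     ┗━━━━━━━━━━━━━━━━━━━━━


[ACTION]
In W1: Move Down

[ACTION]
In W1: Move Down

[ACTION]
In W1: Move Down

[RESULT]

                      ┃ CircuitBoard       
                      ┠────────────────────
                     ┏━━━━━━━━━━━━━━━━━━━━━
                     ┃ Sokoban             
                     ┠─────────────────────
                     ┃██████               
                     ┃█ ◎  █               
                     ┃█ ██ █               
                     ┃█+□█ █               
                     ┃█□   █               
                     ┃██████               
                     ┃Moves: 2  0/2        
                     ┃                     
                     ┃                     
                     ┃                     
                     ┃                     
                     ┃                     
                     ┃                     
                     ┗━━━━━━━━━━━━━━━━━━━━━


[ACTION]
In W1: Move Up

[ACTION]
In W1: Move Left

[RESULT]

                      ┃ CircuitBoard       
                      ┠────────────────────
                     ┏━━━━━━━━━━━━━━━━━━━━━
                     ┃ Sokoban             
                     ┠─────────────────────
                     ┃██████               
                     ┃█ ◎  █               
                     ┃█@██ █               
                     ┃█◎□█ █               
                     ┃█□   █               
                     ┃██████               
                     ┃Moves: 3  0/2        
                     ┃                     
                     ┃                     
                     ┃                     
                     ┃                     
                     ┃                     
                     ┃                     
                     ┗━━━━━━━━━━━━━━━━━━━━━


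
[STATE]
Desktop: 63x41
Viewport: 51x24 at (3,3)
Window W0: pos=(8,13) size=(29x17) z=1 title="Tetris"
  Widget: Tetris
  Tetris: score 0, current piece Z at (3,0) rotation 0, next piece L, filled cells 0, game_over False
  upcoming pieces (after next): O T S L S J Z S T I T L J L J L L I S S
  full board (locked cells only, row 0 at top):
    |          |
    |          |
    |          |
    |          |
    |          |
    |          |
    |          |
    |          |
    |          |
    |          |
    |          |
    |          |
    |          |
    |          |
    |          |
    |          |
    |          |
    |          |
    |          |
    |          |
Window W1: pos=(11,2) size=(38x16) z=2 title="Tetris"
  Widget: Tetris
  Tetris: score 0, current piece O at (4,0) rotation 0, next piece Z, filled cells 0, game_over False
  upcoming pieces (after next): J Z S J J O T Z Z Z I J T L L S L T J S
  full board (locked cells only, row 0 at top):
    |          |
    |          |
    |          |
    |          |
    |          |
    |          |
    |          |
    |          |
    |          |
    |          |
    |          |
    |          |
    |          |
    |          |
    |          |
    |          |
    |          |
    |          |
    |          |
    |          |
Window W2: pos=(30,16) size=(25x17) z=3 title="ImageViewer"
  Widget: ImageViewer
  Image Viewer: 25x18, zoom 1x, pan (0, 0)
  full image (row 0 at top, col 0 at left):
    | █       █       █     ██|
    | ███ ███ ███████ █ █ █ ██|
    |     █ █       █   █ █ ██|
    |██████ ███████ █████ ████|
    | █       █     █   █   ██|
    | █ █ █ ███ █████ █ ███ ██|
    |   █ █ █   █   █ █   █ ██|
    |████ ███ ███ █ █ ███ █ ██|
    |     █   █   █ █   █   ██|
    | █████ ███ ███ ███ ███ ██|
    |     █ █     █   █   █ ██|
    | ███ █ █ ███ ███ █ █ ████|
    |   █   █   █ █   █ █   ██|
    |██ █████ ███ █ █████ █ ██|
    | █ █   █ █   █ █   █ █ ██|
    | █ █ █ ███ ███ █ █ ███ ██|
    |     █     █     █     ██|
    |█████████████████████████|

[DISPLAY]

        ┃ Tetris                             ┃     
        ┠────────────────────────────────────┨     
        ┃          │Next:                    ┃     
        ┃          │▓▓                       ┃     
        ┃          │ ▓▓                      ┃     
        ┃          │                         ┃     
        ┃          │                         ┃     
        ┃          │                         ┃     
        ┃          │Score:                   ┃     
        ┃          │0                        ┃     
     ┏━━┃          │                         ┃     
     ┃ T┃          │                         ┃     
     ┠──┃          │                         ┃     
     ┃  ┃          │       ┏━━━━━━━━━━━━━━━━━━━━━━━
     ┃  ┗━━━━━━━━━━━━━━━━━━┃ ImageViewer           
     ┃          │▒▒▒       ┠───────────────────────
     ┃          │          ┃ █       █       █     
     ┃          │          ┃ ███ ███ ███████ █ █ █ 
     ┃          │          ┃     █ █       █   █ █ 
     ┃          │Score:    ┃██████ ███████ █████ ██
     ┃          │0         ┃ █       █     █   █   
     ┃          │          ┃ █ █ █ ███ █████ █ ███ 
     ┃          │          ┃   █ █ █   █   █ █   █ 
     ┃          │          ┃████ ███ ███ █ █ ███ █ 


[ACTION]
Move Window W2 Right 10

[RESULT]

        ┃ Tetris                             ┃     
        ┠────────────────────────────────────┨     
        ┃          │Next:                    ┃     
        ┃          │▓▓                       ┃     
        ┃          │ ▓▓                      ┃     
        ┃          │                         ┃     
        ┃          │                         ┃     
        ┃          │                         ┃     
        ┃          │Score:                   ┃     
        ┃          │0                        ┃     
     ┏━━┃          │                         ┃     
     ┃ T┃          │                         ┃     
     ┠──┃          │                         ┃     
     ┃  ┃          │               ┏━━━━━━━━━━━━━━━
     ┃  ┗━━━━━━━━━━━━━━━━━━━━━━━━━━┃ ImageViewer   
     ┃          │▒▒▒             ┃ ┠───────────────
     ┃          │                ┃ ┃ █       █     
     ┃          │                ┃ ┃ ███ ███ ██████
     ┃          │                ┃ ┃     █ █       
     ┃          │Score:          ┃ ┃██████ ███████ 
     ┃          │0               ┃ ┃ █       █     
     ┃          │                ┃ ┃ █ █ █ ███ ████
     ┃          │                ┃ ┃   █ █ █   █   
     ┃          │                ┃ ┃████ ███ ███ █ 


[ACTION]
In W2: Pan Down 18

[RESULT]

        ┃ Tetris                             ┃     
        ┠────────────────────────────────────┨     
        ┃          │Next:                    ┃     
        ┃          │▓▓                       ┃     
        ┃          │ ▓▓                      ┃     
        ┃          │                         ┃     
        ┃          │                         ┃     
        ┃          │                         ┃     
        ┃          │Score:                   ┃     
        ┃          │0                        ┃     
     ┏━━┃          │                         ┃     
     ┃ T┃          │                         ┃     
     ┠──┃          │                         ┃     
     ┃  ┃          │               ┏━━━━━━━━━━━━━━━
     ┃  ┗━━━━━━━━━━━━━━━━━━━━━━━━━━┃ ImageViewer   
     ┃          │▒▒▒             ┃ ┠───────────────
     ┃          │                ┃ ┃               
     ┃          │                ┃ ┃               
     ┃          │                ┃ ┃               
     ┃          │Score:          ┃ ┃               
     ┃          │0               ┃ ┃               
     ┃          │                ┃ ┃               
     ┃          │                ┃ ┃               
     ┃          │                ┃ ┃               


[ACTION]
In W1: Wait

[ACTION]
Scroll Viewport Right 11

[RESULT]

 Tetris                             ┃              
────────────────────────────────────┨              
          │Next:                    ┃              
          │▓▓                       ┃              
          │ ▓▓                      ┃              
          │                         ┃              
          │                         ┃              
          │                         ┃              
          │Score:                   ┃              
          │0                        ┃              
          │                         ┃              
          │                         ┃              
          │                         ┃              
          │               ┏━━━━━━━━━━━━━━━━━━━━━━━┓
━━━━━━━━━━━━━━━━━━━━━━━━━━┃ ImageViewer           ┃
       │▒▒▒             ┃ ┠───────────────────────┨
       │                ┃ ┃                       ┃
       │                ┃ ┃                       ┃
       │                ┃ ┃                       ┃
       │Score:          ┃ ┃                       ┃
       │0               ┃ ┃                       ┃
       │                ┃ ┃                       ┃
       │                ┃ ┃                       ┃
       │                ┃ ┃                       ┃


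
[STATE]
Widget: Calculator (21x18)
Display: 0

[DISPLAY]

                    0
┌───┬───┬───┬───┐    
│ 7 │ 8 │ 9 │ ÷ │    
├───┼───┼───┼───┤    
│ 4 │ 5 │ 6 │ × │    
├───┼───┼───┼───┤    
│ 1 │ 2 │ 3 │ - │    
├───┼───┼───┼───┤    
│ 0 │ . │ = │ + │    
├───┼───┼───┼───┤    
│ C │ MC│ MR│ M+│    
└───┴───┴───┴───┘    
                     
                     
                     
                     
                     
                     


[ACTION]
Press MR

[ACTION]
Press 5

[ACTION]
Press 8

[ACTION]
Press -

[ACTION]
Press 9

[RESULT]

                    9
┌───┬───┬───┬───┐    
│ 7 │ 8 │ 9 │ ÷ │    
├───┼───┼───┼───┤    
│ 4 │ 5 │ 6 │ × │    
├───┼───┼───┼───┤    
│ 1 │ 2 │ 3 │ - │    
├───┼───┼───┼───┤    
│ 0 │ . │ = │ + │    
├───┼───┼───┼───┤    
│ C │ MC│ MR│ M+│    
└───┴───┴───┴───┘    
                     
                     
                     
                     
                     
                     


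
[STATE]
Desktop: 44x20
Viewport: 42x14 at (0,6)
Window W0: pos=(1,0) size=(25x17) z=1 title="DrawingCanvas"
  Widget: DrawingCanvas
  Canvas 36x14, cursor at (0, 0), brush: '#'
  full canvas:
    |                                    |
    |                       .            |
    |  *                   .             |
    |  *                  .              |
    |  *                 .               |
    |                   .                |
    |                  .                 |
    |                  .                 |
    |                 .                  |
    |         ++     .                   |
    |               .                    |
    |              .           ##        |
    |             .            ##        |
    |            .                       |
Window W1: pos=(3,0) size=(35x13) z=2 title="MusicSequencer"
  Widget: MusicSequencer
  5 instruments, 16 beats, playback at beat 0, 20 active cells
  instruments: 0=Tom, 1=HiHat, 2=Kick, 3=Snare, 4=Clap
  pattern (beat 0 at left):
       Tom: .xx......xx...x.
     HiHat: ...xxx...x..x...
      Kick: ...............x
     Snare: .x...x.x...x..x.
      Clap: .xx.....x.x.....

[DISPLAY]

 ┃ ┃  Kick···············█           ┃    
 ┃ ┃ Snare·█···█·█···█··█·           ┃    
 ┃ ┃  Clap·██·····█·█·····           ┃    
 ┃ ┃                                 ┃    
 ┃ ┃                                 ┃    
 ┃ ┃                                 ┃    
 ┃ ┗━━━━━━━━━━━━━━━━━━━━━━━━━━━━━━━━━┛    
 ┃               .       ┃                
 ┃              .        ┃                
 ┃             .         ┃                
 ┗━━━━━━━━━━━━━━━━━━━━━━━┛                
                                          
                                          
                                          


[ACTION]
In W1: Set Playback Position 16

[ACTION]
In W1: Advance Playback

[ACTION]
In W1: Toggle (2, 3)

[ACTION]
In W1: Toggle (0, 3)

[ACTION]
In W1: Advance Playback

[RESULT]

 ┃ ┃  Kick···█···········█           ┃    
 ┃ ┃ Snare·█···█·█···█··█·           ┃    
 ┃ ┃  Clap·██·····█·█·····           ┃    
 ┃ ┃                                 ┃    
 ┃ ┃                                 ┃    
 ┃ ┃                                 ┃    
 ┃ ┗━━━━━━━━━━━━━━━━━━━━━━━━━━━━━━━━━┛    
 ┃               .       ┃                
 ┃              .        ┃                
 ┃             .         ┃                
 ┗━━━━━━━━━━━━━━━━━━━━━━━┛                
                                          
                                          
                                          


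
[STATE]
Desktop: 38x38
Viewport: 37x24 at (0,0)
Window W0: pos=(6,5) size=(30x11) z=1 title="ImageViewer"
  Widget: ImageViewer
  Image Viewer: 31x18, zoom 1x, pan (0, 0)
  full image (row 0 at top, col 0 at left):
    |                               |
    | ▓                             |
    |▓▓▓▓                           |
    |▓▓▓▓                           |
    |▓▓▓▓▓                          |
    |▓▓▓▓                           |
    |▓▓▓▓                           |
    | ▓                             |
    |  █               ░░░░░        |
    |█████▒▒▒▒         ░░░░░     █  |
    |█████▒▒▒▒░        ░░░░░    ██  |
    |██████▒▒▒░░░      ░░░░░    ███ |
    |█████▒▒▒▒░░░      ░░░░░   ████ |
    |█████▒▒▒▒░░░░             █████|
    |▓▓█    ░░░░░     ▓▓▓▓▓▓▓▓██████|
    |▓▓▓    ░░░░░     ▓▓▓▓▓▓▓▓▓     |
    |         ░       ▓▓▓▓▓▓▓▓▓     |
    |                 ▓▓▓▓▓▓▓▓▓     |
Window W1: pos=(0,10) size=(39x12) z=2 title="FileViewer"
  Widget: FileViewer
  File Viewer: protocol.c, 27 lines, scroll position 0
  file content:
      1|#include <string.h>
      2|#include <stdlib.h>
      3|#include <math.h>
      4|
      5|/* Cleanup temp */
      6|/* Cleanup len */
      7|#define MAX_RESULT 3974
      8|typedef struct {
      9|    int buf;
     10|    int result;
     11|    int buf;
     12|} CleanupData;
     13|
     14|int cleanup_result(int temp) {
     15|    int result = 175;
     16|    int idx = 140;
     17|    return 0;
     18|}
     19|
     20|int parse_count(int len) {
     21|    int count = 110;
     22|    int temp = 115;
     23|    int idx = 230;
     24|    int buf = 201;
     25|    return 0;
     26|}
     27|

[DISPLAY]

                                     
                                     
                                     
                                     
                                     
      ┏━━━━━━━━━━━━━━━━━━━━━━━━━━━━┓ 
      ┃ ImageViewer                ┃ 
      ┠────────────────────────────┨ 
      ┃                            ┃ 
      ┃ ▓                          ┃ 
┏━━━━━━━━━━━━━━━━━━━━━━━━━━━━━━━━━━━━
┃ FileViewer                         
┠────────────────────────────────────
┃#include <string.h>                 
┃#include <stdlib.h>                 
┃#include <math.h>                   
┃                                    
┃/* Cleanup temp */                  
┃/* Cleanup len */                   
┃#define MAX_RESULT 3974             
┃typedef struct {                    
┗━━━━━━━━━━━━━━━━━━━━━━━━━━━━━━━━━━━━
                                     
                                     


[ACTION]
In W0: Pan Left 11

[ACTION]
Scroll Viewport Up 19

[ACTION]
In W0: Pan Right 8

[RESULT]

                                     
                                     
                                     
                                     
                                     
      ┏━━━━━━━━━━━━━━━━━━━━━━━━━━━━┓ 
      ┃ ImageViewer                ┃ 
      ┠────────────────────────────┨ 
      ┃                            ┃ 
      ┃                            ┃ 
┏━━━━━━━━━━━━━━━━━━━━━━━━━━━━━━━━━━━━
┃ FileViewer                         
┠────────────────────────────────────
┃#include <string.h>                 
┃#include <stdlib.h>                 
┃#include <math.h>                   
┃                                    
┃/* Cleanup temp */                  
┃/* Cleanup len */                   
┃#define MAX_RESULT 3974             
┃typedef struct {                    
┗━━━━━━━━━━━━━━━━━━━━━━━━━━━━━━━━━━━━
                                     
                                     


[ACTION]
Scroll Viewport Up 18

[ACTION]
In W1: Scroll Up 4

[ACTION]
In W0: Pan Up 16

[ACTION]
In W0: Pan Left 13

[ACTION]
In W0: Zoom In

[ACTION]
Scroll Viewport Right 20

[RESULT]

                                     
                                     
                                     
                                     
                                     
     ┏━━━━━━━━━━━━━━━━━━━━━━━━━━━━┓  
     ┃ ImageViewer                ┃  
     ┠────────────────────────────┨  
     ┃                            ┃  
     ┃                            ┃  
━━━━━━━━━━━━━━━━━━━━━━━━━━━━━━━━━━━━━
 FileViewer                          
─────────────────────────────────────
#include <string.h>                 ▲
#include <stdlib.h>                 █
#include <math.h>                   ░
                                    ░
/* Cleanup temp */                  ░
/* Cleanup len */                   ░
#define MAX_RESULT 3974             ░
typedef struct {                    ▼
━━━━━━━━━━━━━━━━━━━━━━━━━━━━━━━━━━━━━
                                     
                                     
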